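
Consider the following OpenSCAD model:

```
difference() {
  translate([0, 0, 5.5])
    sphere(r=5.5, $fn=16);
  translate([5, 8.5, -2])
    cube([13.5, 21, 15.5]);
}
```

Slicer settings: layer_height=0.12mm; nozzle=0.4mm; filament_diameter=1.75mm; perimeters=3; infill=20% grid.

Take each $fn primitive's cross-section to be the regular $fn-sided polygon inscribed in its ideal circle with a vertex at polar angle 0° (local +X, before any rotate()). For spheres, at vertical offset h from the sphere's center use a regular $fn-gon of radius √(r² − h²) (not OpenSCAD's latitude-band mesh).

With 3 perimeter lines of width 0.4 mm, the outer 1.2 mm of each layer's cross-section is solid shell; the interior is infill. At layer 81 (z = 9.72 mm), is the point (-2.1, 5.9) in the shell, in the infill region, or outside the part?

outside

At z = 9.72 mm: the sphere: section is a regular 16-gon, circumradius = √(r²−h²) = √(5.5²−4.22²) = 3.527; the cube at (5, 8.5) is present — its section is the full 13.5×21 rectangle; Taking the first minus the rest: starting from the r=5.5 sphere, the 13.5×21 cube at (5, 8.5) misses the remaining region (no effect) — 1 connected region. Overall, the cross-section is a single solid region. The nearest boundary edge runs (-2.49, 2.49)→(-1.35, 3.26); distance from the point to it = 2.75 mm. The point is not inside any of the regions above, so it lies outside the cross-section (2.75 mm from the nearest boundary).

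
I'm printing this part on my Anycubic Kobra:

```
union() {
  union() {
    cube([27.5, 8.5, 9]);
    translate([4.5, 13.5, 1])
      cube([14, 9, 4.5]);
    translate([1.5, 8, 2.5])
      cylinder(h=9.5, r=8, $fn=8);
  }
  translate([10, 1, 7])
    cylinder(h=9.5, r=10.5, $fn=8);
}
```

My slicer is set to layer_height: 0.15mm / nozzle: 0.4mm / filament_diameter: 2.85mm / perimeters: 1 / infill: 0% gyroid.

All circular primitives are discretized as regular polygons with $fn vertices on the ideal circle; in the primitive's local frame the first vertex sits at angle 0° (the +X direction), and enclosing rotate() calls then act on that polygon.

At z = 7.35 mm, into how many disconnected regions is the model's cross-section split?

1

At z = 7.35 mm: the cube is present — its section is the full 27.5×8.5 rectangle; the cube at (4.5, 13.5) does not reach this height (z outside [1, 5.5]); the cylinder at (1.5, 8): section is a regular 8-gon, circumradius r=8; Taking the union: the regions partially overlap (shared area 61.49 mm²), so overlapping operands fuse into one piece — 1 connected region; the r=10.5 cylinder at (10, 1) gives a regular 8-gon of circumradius 10.5 (constant along its height); Taking the union: the regions partially overlap (shared area 162.16 mm²), so overlapping operands fuse into one piece — 1 connected region. The result has 1 disconnected region.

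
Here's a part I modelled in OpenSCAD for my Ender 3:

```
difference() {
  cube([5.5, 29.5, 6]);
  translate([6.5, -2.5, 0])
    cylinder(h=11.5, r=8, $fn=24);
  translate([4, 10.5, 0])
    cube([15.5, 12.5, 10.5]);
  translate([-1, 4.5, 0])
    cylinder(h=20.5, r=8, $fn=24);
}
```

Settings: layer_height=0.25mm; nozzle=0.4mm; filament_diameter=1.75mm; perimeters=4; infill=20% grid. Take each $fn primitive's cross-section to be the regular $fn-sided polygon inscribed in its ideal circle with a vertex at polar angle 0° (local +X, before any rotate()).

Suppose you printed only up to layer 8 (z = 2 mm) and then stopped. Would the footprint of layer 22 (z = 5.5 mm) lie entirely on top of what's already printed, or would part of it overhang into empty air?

Compare the two slices. At z = 2: the cube is present — its section is the full 5.5×29.5 rectangle (area 162.25 mm²); the r=8 cylinder at (6.5, -2.5) gives a regular 24-gon of circumradius 8 (constant along its height) (area = (24/2)·8.000²·sin(360°/24) = 198.77 mm²); the cube at (4, 10.5) (footprint 15.5×12.5) is included at this height (area 193.75 mm²); the cylinder at (-1, 4.5): section is a regular 24-gon, circumradius r=8 (area = (24/2)·8.000²·sin(360°/24) = 198.77 mm²); Taking the first minus the rest: starting from the 5.5×29.5 cube (162.25 mm²), the r=8 cylinder at (6.5, -2.5) partially overlaps it — only the 23.47 mm² overlap (of its 198.77 mm²) is removed, clipping the outline; the 15.5×12.5 cube at (4, 10.5) partially overlaps it — only the 18.75 mm² overlap (of its 193.75 mm²) is removed, clipping the outline; the r=8 cylinder at (-1, 4.5) partially overlaps it — only the 38.48 mm² overlap (of its 198.77 mm²) is removed, clipping the outline — area = 81.55 mm². At z = 5.5: the cube is present — its section is the full 5.5×29.5 rectangle (area 162.25 mm²); the r=8 cylinder at (6.5, -2.5) contributes a regular 24-gon of circumradius 8 (area = (24/2)·8.000²·sin(360°/24) = 198.77 mm²); the cube at (4, 10.5) (footprint 15.5×12.5) is included at this height (area 193.75 mm²); the cylinder at (-1, 4.5): section is a regular 24-gon, circumradius r=8 (area = (24/2)·8.000²·sin(360°/24) = 198.77 mm²); Subtracting the remaining from the first: starting from the 5.5×29.5 cube (162.25 mm²), the r=8 cylinder at (6.5, -2.5) partially overlaps it — only the 23.47 mm² overlap (of its 198.77 mm²) is removed, clipping the outline; the 15.5×12.5 cube at (4, 10.5) partially overlaps it — only the 18.75 mm² overlap (of its 193.75 mm²) is removed, clipping the outline; the r=8 cylinder at (-1, 4.5) partially overlaps it — only the 38.48 mm² overlap (of its 198.77 mm²) is removed, clipping the outline — area = 81.55 mm². Checking containment: the cross-section at z = 5.5 is a subset of the cross-section at z = 2.

entirely on top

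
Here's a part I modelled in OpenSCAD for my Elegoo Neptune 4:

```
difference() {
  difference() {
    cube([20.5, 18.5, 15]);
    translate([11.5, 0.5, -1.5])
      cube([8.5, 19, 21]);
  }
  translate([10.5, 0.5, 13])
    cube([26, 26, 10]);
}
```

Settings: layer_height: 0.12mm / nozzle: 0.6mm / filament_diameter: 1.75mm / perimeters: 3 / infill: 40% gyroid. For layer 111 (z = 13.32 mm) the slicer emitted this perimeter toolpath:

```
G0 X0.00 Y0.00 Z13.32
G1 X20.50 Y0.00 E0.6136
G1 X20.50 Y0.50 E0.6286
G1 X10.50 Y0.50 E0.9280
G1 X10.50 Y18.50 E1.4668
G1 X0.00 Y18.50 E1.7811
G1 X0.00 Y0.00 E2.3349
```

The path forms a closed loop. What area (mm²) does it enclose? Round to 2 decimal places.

199.25 mm²

Apply the shoelace formula to the sequence of (X, Y) vertices; enclosed area = 199.25 mm².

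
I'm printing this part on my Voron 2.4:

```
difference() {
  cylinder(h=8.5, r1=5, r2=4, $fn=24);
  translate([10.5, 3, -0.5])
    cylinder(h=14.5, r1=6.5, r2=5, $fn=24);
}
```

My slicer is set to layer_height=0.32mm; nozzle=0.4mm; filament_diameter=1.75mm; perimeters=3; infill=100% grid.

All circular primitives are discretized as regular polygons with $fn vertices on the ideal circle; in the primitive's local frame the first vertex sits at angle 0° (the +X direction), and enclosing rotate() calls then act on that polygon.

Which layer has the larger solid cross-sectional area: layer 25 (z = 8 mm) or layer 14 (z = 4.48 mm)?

Layer 25 (z = 8): the cone (r1=5→r2=4) has section circumradius 4.059 here — a regular 24-gon (area = (24/2)·4.059²·sin(360°/24) = 51.17 mm²); the cone at (10.5, 3) contributes a regular 24-gon of circumradius 5.621 (interpolated between r1=6.5 and r2=5 at t=0.586) (area = (24/2)·5.621²·sin(360°/24) = 98.12 mm²); Subtracting the remaining from the first: starting from the cone (51.17 mm²), the cone at (10.5, 3) misses the remaining region (no effect) — area = 51.17 mm². So its area = 51.17 mm². Layer 14 (z = 4.48): the cone: at t=0.527 of its height the radius interpolates to r₁+(r₂−r₁)t = 4.473, giving a regular 24-gon of that circumradius (area = (24/2)·4.473²·sin(360°/24) = 62.14 mm²); the cone at (10.5, 3) contributes a regular 24-gon of circumradius 5.985 (interpolated between r1=6.5 and r2=5 at t=0.343) (area = (24/2)·5.985²·sin(360°/24) = 111.25 mm²); Taking the first minus the rest: starting from the cone (62.14 mm²), the cone at (10.5, 3) misses the remaining region (no effect) — area = 62.14 mm². So its area = 62.14 mm². Layer 14 is larger (62.14 vs 51.17 mm²).

layer 14 (z = 4.48 mm)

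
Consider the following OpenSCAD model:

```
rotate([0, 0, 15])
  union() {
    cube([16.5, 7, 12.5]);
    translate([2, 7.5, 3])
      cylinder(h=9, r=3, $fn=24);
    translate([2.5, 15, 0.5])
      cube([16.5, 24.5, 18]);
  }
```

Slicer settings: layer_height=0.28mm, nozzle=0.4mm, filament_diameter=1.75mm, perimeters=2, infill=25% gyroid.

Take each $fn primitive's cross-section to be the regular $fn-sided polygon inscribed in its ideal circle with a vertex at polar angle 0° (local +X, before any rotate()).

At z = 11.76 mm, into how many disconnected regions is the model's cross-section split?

2

At z = 11.76 mm: the 16.5×7 cube contributes its full rectangle; the r=3 cylinder at (2, 7.5) contributes a regular 24-gon of circumradius 3; the cube at (2.5, 15) is present — its section is the full 16.5×24.5 rectangle; Taking the union: the regions partially overlap (shared area 9.99 mm²), so overlapping operands fuse into one piece — 2 connected regions; (rotated 15° about Z; rotation is an isometry so areas/perimeters/island counts are preserved). The result has 2 disconnected regions.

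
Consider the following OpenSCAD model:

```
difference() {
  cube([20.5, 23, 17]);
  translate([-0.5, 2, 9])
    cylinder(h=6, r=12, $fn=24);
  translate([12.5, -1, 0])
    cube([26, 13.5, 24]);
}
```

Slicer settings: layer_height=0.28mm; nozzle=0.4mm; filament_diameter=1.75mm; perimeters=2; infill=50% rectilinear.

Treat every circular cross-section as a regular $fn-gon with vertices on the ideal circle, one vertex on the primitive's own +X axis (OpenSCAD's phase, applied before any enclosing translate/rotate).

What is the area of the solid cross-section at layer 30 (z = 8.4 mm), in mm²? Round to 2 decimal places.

At z = 8.4 mm: the cube (footprint 20.5×23) is included at this height (area 471.50 mm²); the cylinder at (-0.5, 2) is absent (z outside [9, 15]); the cube at (12.5, -1) is present — its section is the full 26×13.5 rectangle (area 351.00 mm²); Taking the first minus the rest: starting from the 20.5×23 cube (471.50 mm²), the 26×13.5 cube at (12.5, -1) partially overlaps it — only the 100.00 mm² overlap (of its 351.00 mm²) is removed, clipping the outline — area = 371.50 mm². Overall, the cross-section is a single solid region. Net area = 371.50 mm².

371.50 mm²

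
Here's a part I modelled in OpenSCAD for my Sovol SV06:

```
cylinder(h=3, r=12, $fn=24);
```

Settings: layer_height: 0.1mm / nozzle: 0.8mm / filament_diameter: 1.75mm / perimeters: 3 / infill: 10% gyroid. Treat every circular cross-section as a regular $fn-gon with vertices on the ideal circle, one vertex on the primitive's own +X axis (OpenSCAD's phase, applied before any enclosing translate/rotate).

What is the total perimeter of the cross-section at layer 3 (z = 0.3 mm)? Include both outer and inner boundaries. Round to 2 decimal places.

75.18 mm

At z = 0.3 mm: the cylinder: section is a regular 24-gon, circumradius r=12 (perimeter = 2·24·12.000·sin(180°/24) = 75.18 mm). Overall, the cross-section is a single solid region. Total boundary length (outer) = 75.18 mm.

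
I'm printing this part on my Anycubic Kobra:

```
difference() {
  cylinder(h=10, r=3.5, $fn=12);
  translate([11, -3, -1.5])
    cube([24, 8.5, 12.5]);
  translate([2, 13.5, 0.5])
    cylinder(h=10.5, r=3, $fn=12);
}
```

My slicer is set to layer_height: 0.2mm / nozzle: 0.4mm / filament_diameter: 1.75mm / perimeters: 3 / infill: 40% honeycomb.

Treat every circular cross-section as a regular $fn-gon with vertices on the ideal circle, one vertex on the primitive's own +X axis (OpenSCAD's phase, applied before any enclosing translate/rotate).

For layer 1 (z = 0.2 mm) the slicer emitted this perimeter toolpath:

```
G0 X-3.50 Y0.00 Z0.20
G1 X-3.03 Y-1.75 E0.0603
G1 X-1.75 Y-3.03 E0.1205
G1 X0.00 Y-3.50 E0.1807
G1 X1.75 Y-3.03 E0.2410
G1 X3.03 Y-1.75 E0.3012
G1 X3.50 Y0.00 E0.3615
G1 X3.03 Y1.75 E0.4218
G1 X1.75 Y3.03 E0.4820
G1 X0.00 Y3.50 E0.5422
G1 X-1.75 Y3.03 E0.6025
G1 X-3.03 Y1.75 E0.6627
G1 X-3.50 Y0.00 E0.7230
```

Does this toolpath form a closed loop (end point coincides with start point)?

yes

Start point (G0): (-3.50, 0.00). End point (last G1): the path returns to the start — closed.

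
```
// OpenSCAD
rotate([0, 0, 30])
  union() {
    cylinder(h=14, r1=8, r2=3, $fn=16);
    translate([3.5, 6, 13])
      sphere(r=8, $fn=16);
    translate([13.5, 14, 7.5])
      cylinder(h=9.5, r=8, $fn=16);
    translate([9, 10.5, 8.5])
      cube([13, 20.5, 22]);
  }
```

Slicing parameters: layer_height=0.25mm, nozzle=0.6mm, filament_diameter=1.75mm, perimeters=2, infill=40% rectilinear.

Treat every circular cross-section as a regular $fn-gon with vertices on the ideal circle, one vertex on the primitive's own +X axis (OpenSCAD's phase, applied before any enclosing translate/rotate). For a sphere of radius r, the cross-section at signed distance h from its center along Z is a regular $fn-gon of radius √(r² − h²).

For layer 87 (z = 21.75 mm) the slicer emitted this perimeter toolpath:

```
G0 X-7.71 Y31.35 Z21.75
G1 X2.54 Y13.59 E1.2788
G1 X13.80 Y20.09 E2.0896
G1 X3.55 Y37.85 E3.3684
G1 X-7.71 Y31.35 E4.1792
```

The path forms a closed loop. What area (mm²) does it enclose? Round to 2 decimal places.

266.60 mm²

Apply the shoelace formula to the sequence of (X, Y) vertices; enclosed area = 266.60 mm².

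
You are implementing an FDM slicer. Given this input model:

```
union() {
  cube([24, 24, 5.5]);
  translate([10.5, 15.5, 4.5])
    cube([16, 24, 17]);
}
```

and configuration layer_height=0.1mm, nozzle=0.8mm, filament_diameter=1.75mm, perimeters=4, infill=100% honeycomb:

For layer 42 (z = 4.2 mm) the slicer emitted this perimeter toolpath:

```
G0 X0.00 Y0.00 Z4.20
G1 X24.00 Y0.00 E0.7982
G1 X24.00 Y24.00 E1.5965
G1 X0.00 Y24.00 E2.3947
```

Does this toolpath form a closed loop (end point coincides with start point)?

Start point (G0): (0.00, 0.00). End point (last G1): the path does not return to the start — open.

no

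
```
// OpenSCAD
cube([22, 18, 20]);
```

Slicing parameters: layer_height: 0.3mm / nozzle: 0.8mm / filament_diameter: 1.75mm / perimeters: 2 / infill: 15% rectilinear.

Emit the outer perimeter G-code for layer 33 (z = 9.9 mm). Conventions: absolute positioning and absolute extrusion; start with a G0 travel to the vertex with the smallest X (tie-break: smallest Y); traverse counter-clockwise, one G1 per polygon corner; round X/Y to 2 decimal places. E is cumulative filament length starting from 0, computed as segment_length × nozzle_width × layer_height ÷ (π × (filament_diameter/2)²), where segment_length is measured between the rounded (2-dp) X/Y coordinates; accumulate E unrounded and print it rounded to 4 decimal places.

At z = 9.9 mm: the 22×18 cube contributes its full rectangle. The outline is a single polygon with 4 vertices. Extrusion per mm of travel: 0.8 × 0.3 / (π × 0.875²) = 0.099780. Accumulating E over each segment gives final E = 7.9824.

G0 X0.00 Y0.00 Z9.90
G1 X22.00 Y0.00 E2.1952
G1 X22.00 Y18.00 E3.9912
G1 X0.00 Y18.00 E6.1864
G1 X0.00 Y0.00 E7.9824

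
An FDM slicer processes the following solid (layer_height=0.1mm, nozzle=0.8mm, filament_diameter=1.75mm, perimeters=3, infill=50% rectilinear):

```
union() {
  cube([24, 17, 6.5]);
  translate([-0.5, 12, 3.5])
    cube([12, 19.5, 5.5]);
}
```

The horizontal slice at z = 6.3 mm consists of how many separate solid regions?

At z = 6.3 mm: the cube is present — its section is the full 24×17 rectangle; the 12×19.5 cube at (-0.5, 12) contributes its full rectangle; Combining (union): the regions partially overlap (shared area 57.50 mm²), so overlapping operands fuse into one piece — 1 connected region. The result has 1 disconnected region.

1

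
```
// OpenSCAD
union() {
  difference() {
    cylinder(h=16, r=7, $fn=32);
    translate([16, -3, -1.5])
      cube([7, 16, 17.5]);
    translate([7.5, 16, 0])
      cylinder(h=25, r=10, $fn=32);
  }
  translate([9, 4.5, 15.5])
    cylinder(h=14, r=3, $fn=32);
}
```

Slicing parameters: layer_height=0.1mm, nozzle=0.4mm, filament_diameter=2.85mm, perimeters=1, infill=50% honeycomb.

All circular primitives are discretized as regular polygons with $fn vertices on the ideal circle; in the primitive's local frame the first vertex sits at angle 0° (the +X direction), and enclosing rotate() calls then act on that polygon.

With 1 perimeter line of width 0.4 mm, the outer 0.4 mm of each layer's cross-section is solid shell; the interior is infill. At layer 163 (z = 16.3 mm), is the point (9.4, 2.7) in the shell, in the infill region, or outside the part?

At z = 16.3 mm: the cylinder is absent (z outside [0, 16]); the cube at (16, -3) does not reach this height (z outside [-1.5, 16]); the r=10 cylinder at (7.5, 16) contributes a regular 32-gon of circumradius 10; After the difference (first − rest): the first operand is absent here, so nothing remains; the r=3 cylinder at (9, 4.5) gives a regular 32-gon of circumradius 3 (constant along its height); Taking the union: only the r=3 cylinder at (9, 4.5) is present, so the union is just that shape — 1 connected region. Overall, the cross-section is a single solid region. The nearest boundary edge runs (9.59, 1.56)→(10.15, 1.73); distance from the point to it = 1.15 mm. The point is inside the cross-section and 1.15 mm from the nearest boundary — more than the 0.4 mm shell width (1 × 0.4), so it's in the infill interior.

infill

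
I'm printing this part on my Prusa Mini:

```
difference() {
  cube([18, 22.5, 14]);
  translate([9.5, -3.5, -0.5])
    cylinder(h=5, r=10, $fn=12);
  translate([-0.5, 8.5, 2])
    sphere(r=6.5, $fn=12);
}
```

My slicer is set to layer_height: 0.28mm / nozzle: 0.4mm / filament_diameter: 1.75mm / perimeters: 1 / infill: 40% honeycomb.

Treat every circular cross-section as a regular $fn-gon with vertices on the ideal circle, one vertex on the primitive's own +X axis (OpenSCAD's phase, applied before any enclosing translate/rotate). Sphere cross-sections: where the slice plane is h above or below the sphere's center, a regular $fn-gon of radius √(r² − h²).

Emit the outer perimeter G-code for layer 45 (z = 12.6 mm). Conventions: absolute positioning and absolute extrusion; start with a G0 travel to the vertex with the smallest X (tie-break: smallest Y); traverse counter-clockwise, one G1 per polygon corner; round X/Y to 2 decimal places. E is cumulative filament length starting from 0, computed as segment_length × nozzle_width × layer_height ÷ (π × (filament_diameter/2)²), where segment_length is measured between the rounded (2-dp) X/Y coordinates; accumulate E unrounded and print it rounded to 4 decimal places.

At z = 12.6 mm: the cube is present — its section is the full 18×22.5 rectangle; the cylinder at (9.5, -3.5) is absent (z outside [-0.5, 4.5]); the sphere at (-0.5, 8.5) is absent (|z−center|=10.600 > r=6.5); Taking the first minus the rest: none of the subtracted shapes is present at this height, so the 18×22.5 cube is unchanged — 1 connected region. The outline is a single polygon with 4 vertices. Extrusion per mm of travel: 0.4 × 0.28 / (π × 0.875²) = 0.046564. Accumulating E over each segment gives final E = 3.7717.

G0 X0.00 Y0.00 Z12.60
G1 X18.00 Y0.00 E0.8382
G1 X18.00 Y22.50 E1.8858
G1 X0.00 Y22.50 E2.7240
G1 X0.00 Y0.00 E3.7717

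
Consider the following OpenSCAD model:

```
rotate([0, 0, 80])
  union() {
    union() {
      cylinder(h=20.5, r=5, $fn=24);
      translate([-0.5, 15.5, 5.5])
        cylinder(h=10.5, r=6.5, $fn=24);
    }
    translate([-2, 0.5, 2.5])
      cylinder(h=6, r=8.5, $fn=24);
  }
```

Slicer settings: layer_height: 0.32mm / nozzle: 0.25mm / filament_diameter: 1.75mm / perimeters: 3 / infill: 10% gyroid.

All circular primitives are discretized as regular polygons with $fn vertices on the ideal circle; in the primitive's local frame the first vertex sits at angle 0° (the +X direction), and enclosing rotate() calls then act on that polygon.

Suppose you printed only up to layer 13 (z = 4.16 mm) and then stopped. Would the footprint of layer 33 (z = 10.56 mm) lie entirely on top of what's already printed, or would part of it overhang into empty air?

Compare the two slices. At z = 4.16: the r=5 cylinder gives a regular 24-gon of circumradius 5 (constant along its height) (area = (24/2)·5.000²·sin(360°/24) = 77.65 mm²); the cylinder at (-0.5, 15.5) is not intersected at this z (z outside [5.5, 16]); Combining (union): only the r=5 cylinder is present, so the union is just that shape — area = 77.65 mm²; the cylinder at (-2, 0.5): section is a regular 24-gon, circumradius r=8.5 (area = (24/2)·8.500²·sin(360°/24) = 224.40 mm²); Taking the union: the result so far lies entirely inside the r=8.5 cylinder at (-2, 0.5), so the union is just the r=8.5 cylinder at (-2, 0.5) — area = 224.40 mm²; (whole slice rotated 80° about Z — lengths, areas and connectivity unchanged). At z = 10.56: the r=5 cylinder gives a regular 24-gon of circumradius 5 (constant along its height) (area = (24/2)·5.000²·sin(360°/24) = 77.65 mm²); the r=6.5 cylinder at (-0.5, 15.5) gives a regular 24-gon of circumradius 6.5 (constant along its height) (area = (24/2)·6.500²·sin(360°/24) = 131.22 mm²); Combining (union): the 2 present regions are separate (no shared area or edge), so areas and boundary lengths simply add and each stays a separate island — area = 208.87 mm²; the cylinder at (-2, 0.5) is not intersected at this z (z outside [2.5, 8.5]); Taking the union: only that combined region is present, so the union is just that shape — area = 208.87 mm²; (whole slice rotated 80° about Z — lengths, areas and connectivity unchanged). Checking containment: at z = 10.56 the cross-section extends beyond the z = 4.16 cross-section by about 131.22 mm².

part overhangs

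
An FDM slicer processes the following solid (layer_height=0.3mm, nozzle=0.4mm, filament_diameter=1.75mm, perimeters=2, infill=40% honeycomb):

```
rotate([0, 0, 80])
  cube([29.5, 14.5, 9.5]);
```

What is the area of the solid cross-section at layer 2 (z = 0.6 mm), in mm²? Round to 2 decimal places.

At z = 0.6 mm: the 29.5×14.5 cube contributes its full rectangle (area 427.75 mm²); (whole slice rotated 80° about Z — lengths, areas and connectivity unchanged). Overall, the cross-section is a single solid region. Net area = 427.75 mm².

427.75 mm²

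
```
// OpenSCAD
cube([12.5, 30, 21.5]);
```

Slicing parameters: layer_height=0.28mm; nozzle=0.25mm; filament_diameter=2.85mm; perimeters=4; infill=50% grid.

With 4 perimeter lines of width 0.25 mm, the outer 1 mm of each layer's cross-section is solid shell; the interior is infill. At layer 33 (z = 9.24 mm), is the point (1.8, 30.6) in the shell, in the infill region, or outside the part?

At z = 9.24 mm: the cube (footprint 12.5×30) is included at this height. Overall, the cross-section is a single solid region. The nearest boundary edge runs (12.50, 30.00)→(0.00, 30.00); distance from the point to it = 0.60 mm. The point is not inside any of the regions above, so it lies outside the cross-section (0.60 mm from the nearest boundary).

outside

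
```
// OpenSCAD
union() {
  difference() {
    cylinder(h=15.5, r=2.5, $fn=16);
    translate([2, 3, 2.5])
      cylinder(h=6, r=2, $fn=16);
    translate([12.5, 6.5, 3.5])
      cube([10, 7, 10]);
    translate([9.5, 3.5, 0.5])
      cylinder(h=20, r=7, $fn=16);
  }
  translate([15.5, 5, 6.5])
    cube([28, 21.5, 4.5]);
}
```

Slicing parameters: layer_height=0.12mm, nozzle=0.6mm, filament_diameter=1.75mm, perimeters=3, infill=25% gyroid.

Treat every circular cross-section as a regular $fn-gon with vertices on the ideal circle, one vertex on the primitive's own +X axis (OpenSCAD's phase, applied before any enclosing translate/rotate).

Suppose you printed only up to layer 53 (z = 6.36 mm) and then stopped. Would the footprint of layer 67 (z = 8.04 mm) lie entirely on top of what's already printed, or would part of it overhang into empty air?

Compare the two slices. At z = 6.36: the r=2.5 cylinder gives a regular 16-gon of circumradius 2.5 (constant along its height) (area = (16/2)·2.500²·sin(360°/16) = 19.13 mm²); the r=2 cylinder at (2, 3) gives a regular 16-gon of circumradius 2 (constant along its height) (area = (16/2)·2.000²·sin(360°/16) = 12.25 mm²); the cube at (12.5, 6.5) is present — its section is the full 10×7 rectangle (area 70.00 mm²); the r=7 cylinder at (9.5, 3.5) gives a regular 16-gon of circumradius 7 (constant along its height) (area = (16/2)·7.000²·sin(360°/16) = 150.01 mm²); Taking the first minus the rest: starting from the r=2.5 cylinder (19.13 mm²), the r=2 cylinder at (2, 3) partially overlaps it — only the 1.46 mm² overlap (of its 12.25 mm²) is removed, clipping the outline; the 10×7 cube at (12.5, 6.5) misses the remaining region (no effect); the r=7 cylinder at (9.5, 3.5) misses the remaining region (no effect) — area = 17.67 mm²; the cube at (15.5, 5) is not intersected at this z (z outside [6.5, 11]); Combining (union): only that combined region is present, so the union is just that shape — area = 17.67 mm². At z = 8.04: the r=2.5 cylinder contributes a regular 16-gon of circumradius 2.5 (area = (16/2)·2.500²·sin(360°/16) = 19.13 mm²); the cylinder at (2, 3): section is a regular 16-gon, circumradius r=2 (area = (16/2)·2.000²·sin(360°/16) = 12.25 mm²); the cube at (12.5, 6.5) (footprint 10×7) is included at this height (area 70.00 mm²); the cylinder at (9.5, 3.5): section is a regular 16-gon, circumradius r=7 (area = (16/2)·7.000²·sin(360°/16) = 150.01 mm²); Taking the first minus the rest: starting from the r=2.5 cylinder (19.13 mm²), the r=2 cylinder at (2, 3) partially overlaps it — only the 1.46 mm² overlap (of its 12.25 mm²) is removed, clipping the outline; the 10×7 cube at (12.5, 6.5) misses the remaining region (no effect); the r=7 cylinder at (9.5, 3.5) misses the remaining region (no effect) — area = 17.67 mm²; the 28×21.5 cube at (15.5, 5) contributes its full rectangle (area 602.00 mm²); Taking the union: the 2 present regions are separate (no shared area or edge), so areas and boundary lengths simply add and each stays a separate island — area = 619.67 mm². Checking containment: at z = 8.04 the cross-section extends beyond the z = 6.36 cross-section by about 602.00 mm².

part overhangs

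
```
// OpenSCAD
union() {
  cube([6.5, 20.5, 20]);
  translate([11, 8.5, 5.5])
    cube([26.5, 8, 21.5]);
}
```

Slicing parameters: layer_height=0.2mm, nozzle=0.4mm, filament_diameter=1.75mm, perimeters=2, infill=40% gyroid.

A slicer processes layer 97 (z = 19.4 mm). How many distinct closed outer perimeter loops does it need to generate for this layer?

At z = 19.4 mm: the 6.5×20.5 cube contributes its full rectangle; the 26.5×8 cube at (11, 8.5) contributes its full rectangle; Taking the union: the 2 present regions are separate (no shared area or edge), so areas and boundary lengths simply add and each stays a separate island — 2 connected regions. The result has 2 disconnected regions.

2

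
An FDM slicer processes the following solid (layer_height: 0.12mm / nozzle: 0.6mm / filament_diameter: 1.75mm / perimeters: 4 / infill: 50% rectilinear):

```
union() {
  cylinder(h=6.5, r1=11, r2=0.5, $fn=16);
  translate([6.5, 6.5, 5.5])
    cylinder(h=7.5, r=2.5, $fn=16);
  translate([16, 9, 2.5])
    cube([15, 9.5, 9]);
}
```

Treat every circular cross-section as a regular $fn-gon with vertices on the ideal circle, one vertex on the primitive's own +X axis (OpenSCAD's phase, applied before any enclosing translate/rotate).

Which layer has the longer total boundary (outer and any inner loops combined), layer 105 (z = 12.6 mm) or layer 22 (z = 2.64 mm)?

layer 22 (z = 2.64 mm)

Layer 105 (z = 12.6): the cone is absent (z outside [0, 6.5]); the r=2.5 cylinder at (6.5, 6.5) contributes a regular 16-gon of circumradius 2.5 (perimeter = 2·16·2.500·sin(180°/16) = 15.61 mm); the cube at (16, 9) is absent (z outside [2.5, 11.5]); Merging all regions: only the r=2.5 cylinder at (6.5, 6.5) is present, so the union is just that shape — boundary = 15.61 mm. So its perimeter = 15.61 mm. Layer 22 (z = 2.64): the cone contributes a regular 16-gon of circumradius 6.735 (interpolated between r1=11 and r2=0.5 at t=0.406) (perimeter = 2·16·6.735·sin(180°/16) = 42.05 mm); the cylinder at (6.5, 6.5) does not reach this height (z outside [5.5, 13]); the cube at (16, 9) is present — its section is the full 15×9.5 rectangle (perimeter 49.00 mm); Taking the union: the 2 present regions are separate (no shared area or edge), so areas and boundary lengths simply add and each stays a separate island — boundary = 91.05 mm. So its perimeter = 91.05 mm. Layer 22 is larger (91.05 vs 15.61 mm).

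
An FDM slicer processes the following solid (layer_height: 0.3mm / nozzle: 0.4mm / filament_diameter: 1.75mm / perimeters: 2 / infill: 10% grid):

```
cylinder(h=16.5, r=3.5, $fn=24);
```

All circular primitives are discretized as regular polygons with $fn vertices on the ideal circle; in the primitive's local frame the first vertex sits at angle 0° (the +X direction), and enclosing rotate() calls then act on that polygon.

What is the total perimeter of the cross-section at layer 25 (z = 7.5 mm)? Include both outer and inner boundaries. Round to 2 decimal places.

21.93 mm

At z = 7.5 mm: the r=3.5 cylinder gives a regular 24-gon of circumradius 3.5 (constant along its height) (perimeter = 2·24·3.500·sin(180°/24) = 21.93 mm). Overall, the cross-section is a single solid region. Total boundary length (outer) = 21.93 mm.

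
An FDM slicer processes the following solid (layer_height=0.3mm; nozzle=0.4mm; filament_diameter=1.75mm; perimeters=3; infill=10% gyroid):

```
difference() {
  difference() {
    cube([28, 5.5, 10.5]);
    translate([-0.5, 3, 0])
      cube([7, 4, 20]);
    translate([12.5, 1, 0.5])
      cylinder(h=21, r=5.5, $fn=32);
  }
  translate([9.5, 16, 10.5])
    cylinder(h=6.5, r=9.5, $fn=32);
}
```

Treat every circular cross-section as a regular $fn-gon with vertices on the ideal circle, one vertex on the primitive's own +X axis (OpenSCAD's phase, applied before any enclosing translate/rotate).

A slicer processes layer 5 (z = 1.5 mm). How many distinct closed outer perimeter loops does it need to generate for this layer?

2

At z = 1.5 mm: the cube is present — its section is the full 28×5.5 rectangle; the cube at (-0.5, 3) is present — its section is the full 7×4 rectangle; the r=5.5 cylinder at (12.5, 1) gives a regular 32-gon of circumradius 5.5 (constant along its height); After the difference (first − rest): starting from the 28×5.5 cube, the 7×4 cube at (-0.5, 3) partially overlaps it — only the 16.25 mm² overlap (of its 28.00 mm²) is removed, clipping the outline; the r=5.5 cylinder at (12.5, 1) partially overlaps it — only the 53.93 mm² overlap (of its 94.42 mm²) is removed, clipping the outline — 2 connected regions; the cylinder at (9.5, 16) is absent (z outside [10.5, 17]); Taking the first minus the rest: none of the subtracted shapes is present at this height, so that combined region is unchanged — 2 connected regions. The result has 2 disconnected regions.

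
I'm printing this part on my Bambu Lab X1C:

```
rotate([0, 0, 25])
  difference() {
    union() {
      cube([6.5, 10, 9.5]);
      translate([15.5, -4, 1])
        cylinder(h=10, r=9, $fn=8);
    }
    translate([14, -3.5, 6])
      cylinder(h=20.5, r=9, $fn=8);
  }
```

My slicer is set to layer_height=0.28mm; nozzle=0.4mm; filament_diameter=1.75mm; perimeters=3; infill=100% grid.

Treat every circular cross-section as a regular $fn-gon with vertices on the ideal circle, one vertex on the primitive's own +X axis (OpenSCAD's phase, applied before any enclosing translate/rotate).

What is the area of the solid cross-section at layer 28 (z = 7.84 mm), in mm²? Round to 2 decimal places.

At z = 7.84 mm: the cube is present — its section is the full 6.5×10 rectangle (area 65.00 mm²); the cylinder at (15.5, -4): section is a regular 8-gon, circumradius r=9 (area = (8/2)·9.000²·sin(360°/8) = 229.10 mm²); Combining (union): the 2 present regions are separate (no shared area or edge), so areas and boundary lengths simply add and each stays a separate island — area = 294.10 mm²; the r=9 cylinder at (14, -3.5) contributes a regular 8-gon of circumradius 9 (area = (8/2)·9.000²·sin(360°/8) = 229.10 mm²); Subtracting the remaining from the first: starting from that combined region (294.10 mm²), the r=9 cylinder at (14, -3.5) partially overlaps it — only the 202.27 mm² overlap (of its 229.10 mm²) is removed, clipping the outline — area = 91.83 mm²; (rotated 25° about Z; rotation is an isometry so areas/perimeters/island counts are preserved). Overall, the cross-section has 2 separate islands. Net area = 91.83 mm².

91.83 mm²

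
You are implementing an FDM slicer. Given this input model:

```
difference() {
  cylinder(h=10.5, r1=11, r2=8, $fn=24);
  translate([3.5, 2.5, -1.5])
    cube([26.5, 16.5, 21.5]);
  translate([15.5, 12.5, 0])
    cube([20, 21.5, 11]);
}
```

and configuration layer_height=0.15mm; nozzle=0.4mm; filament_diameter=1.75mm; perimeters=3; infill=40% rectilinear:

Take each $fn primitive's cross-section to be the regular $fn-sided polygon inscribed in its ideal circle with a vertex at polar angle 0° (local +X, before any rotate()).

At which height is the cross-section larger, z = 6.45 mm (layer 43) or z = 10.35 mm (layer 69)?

Layer 43 (z = 6.45): the cone contributes a regular 24-gon of circumradius 9.157 (interpolated between r1=11 and r2=8 at t=0.614) (area = (24/2)·9.157²·sin(360°/24) = 260.43 mm²); the cube at (3.5, 2.5) is present — its section is the full 26.5×16.5 rectangle (area 437.25 mm²); the cube at (15.5, 12.5) (footprint 20×21.5) is included at this height (area 430.00 mm²); Subtracting the remaining from the first: starting from the cone (260.43 mm²), the 26.5×16.5 cube at (3.5, 2.5) partially overlaps it — only the 20.32 mm² overlap (of its 437.25 mm²) is removed, clipping the outline; the 20×21.5 cube at (15.5, 12.5) misses the remaining region (no effect) — area = 240.12 mm². So its area = 240.12 mm². Layer 69 (z = 10.35): the cone: at t=0.986 of its height the radius interpolates to r₁+(r₂−r₁)t = 8.043, giving a regular 24-gon of that circumradius (area = (24/2)·8.043²·sin(360°/24) = 200.91 mm²); the cube at (3.5, 2.5) (footprint 26.5×16.5) is included at this height (area 437.25 mm²); the cube at (15.5, 12.5) (footprint 20×21.5) is included at this height (area 430.00 mm²); After the difference (first − rest): starting from the cone (200.91 mm²), the 26.5×16.5 cube at (3.5, 2.5) partially overlaps it — only the 12.25 mm² overlap (of its 437.25 mm²) is removed, clipping the outline; the 20×21.5 cube at (15.5, 12.5) misses the remaining region (no effect) — area = 188.66 mm². So its area = 188.66 mm². Layer 43 is larger (240.12 vs 188.66 mm²).

layer 43 (z = 6.45 mm)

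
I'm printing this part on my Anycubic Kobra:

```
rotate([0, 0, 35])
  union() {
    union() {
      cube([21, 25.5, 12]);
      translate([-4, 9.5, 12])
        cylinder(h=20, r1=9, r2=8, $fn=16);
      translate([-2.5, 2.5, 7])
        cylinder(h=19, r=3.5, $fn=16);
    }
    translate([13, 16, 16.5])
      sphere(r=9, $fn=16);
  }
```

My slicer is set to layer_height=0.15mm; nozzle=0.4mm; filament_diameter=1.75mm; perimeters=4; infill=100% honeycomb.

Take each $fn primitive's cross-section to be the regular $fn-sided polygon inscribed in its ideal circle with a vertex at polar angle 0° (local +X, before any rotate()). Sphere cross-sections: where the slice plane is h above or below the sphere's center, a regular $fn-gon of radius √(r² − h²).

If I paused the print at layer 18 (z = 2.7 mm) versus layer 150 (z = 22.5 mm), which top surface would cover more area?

layer 18 (z = 2.7 mm)

Layer 18 (z = 2.7): the cube is present — its section is the full 21×25.5 rectangle (area 535.50 mm²); the cone at (-4, 9.5) does not reach this height (z outside [12, 32]); the cylinder at (-2.5, 2.5) is not intersected at this z (z outside [7, 26]); Taking the union: only the 21×25.5 cube is present, so the union is just that shape — area = 535.50 mm²; the sphere at (13, 16) does not reach this height (|z−center|=13.800 > r=9); Merging all regions: only the result so far is present, so the union is just that shape — area = 535.50 mm²; (whole slice rotated 35° about Z — lengths, areas and connectivity unchanged). So its area = 535.50 mm². Layer 150 (z = 22.5): the cube is not intersected at this z (z outside [0, 12]); the cone at (-4, 9.5) contributes a regular 16-gon of circumradius 8.475 (interpolated between r1=9 and r2=8 at t=0.525) (area = (16/2)·8.475²·sin(360°/16) = 219.89 mm²); the r=3.5 cylinder at (-2.5, 2.5) contributes a regular 16-gon of circumradius 3.5 (area = (16/2)·3.500²·sin(360°/16) = 37.50 mm²); Merging all regions: the regions partially overlap — summed areas 257.39 mm² minus the doubly-counted overlap 25.36 mm² gives 232.04 mm² — area = 232.04 mm²; the sphere at (13, 16): section is a regular 16-gon, circumradius = √(r²−h²) = √(9²−6²) = 6.708 (area = (16/2)·6.708²·sin(360°/16) = 137.77 mm²); Combining (union): the 2 present regions are separate (no shared area or edge), so areas and boundary lengths simply add and each stays a separate island — area = 369.80 mm²; (rotated 35° about Z; rotation is an isometry so areas/perimeters/island counts are preserved). So its area = 369.80 mm². Layer 18 is larger (535.50 vs 369.80 mm²).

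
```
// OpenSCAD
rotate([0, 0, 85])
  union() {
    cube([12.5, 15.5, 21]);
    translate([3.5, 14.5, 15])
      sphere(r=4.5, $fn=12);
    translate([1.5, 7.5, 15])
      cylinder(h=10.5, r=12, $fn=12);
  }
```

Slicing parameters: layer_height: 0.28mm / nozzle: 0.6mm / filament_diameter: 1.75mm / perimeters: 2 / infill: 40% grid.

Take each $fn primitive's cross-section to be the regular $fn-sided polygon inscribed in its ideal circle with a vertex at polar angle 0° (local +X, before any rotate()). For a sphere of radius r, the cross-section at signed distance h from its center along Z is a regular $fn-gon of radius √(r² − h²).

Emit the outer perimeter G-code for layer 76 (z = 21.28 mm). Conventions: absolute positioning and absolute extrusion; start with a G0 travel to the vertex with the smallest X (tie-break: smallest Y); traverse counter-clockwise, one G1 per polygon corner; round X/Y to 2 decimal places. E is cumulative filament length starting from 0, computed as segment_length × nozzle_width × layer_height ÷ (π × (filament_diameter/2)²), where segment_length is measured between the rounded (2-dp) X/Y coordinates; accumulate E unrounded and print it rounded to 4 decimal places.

At z = 21.28 mm: the cube is absent (z outside [0, 21]); the sphere at (3.5, 14.5) is not intersected at this z (|z−center|=6.280 > r=4.5); the r=12 cylinder at (1.5, 7.5) contributes a regular 12-gon of circumradius 12; Combining (union): only the r=12 cylinder at (1.5, 7.5) is present, so the union is just that shape — 1 connected region; (whole slice rotated 85° about Z — lengths, areas and connectivity unchanged). The outline is a single polygon with 12 vertices. Extrusion per mm of travel: 0.6 × 0.28 / (π × 0.875²) = 0.069846. Accumulating E over each segment gives final E = 5.2061.

G0 X-19.30 Y3.19 Z21.28
G1 X-18.22 Y-2.92 E0.4334
G1 X-14.22 Y-7.68 E0.8676
G1 X-8.39 Y-9.81 E1.3012
G1 X-2.27 Y-8.73 E1.7352
G1 X2.49 Y-4.73 E2.1695
G1 X4.61 Y1.10 E2.6028
G1 X3.53 Y7.22 E3.0369
G1 X-0.46 Y11.98 E3.4707
G1 X-6.29 Y14.10 E3.9040
G1 X-12.41 Y13.02 E4.3380
G1 X-17.17 Y9.03 E4.7719
G1 X-19.30 Y3.19 E5.2061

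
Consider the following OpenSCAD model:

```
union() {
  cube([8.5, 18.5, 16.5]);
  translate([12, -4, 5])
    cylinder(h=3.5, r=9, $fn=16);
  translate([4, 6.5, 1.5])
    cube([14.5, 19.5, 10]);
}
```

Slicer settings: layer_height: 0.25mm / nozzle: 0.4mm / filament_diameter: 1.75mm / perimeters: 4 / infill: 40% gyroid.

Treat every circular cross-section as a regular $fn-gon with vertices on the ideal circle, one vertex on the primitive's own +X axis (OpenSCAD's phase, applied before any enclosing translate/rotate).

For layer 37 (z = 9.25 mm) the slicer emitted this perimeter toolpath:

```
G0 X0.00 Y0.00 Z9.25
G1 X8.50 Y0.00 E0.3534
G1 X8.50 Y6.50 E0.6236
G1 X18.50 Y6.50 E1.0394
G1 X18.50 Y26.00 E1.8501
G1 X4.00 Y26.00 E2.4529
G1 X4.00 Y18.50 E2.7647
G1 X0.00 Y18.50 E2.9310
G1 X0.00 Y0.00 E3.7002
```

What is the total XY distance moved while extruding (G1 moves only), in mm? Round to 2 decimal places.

Sum the Euclidean lengths of each G1 segment: total = 89.00 mm.

89.00 mm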